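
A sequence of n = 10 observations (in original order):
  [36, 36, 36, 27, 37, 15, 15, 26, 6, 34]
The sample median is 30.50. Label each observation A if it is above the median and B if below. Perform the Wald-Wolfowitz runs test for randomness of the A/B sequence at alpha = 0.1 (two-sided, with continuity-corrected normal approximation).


Step 1: Compute median = 30.50; label A = above, B = below.
Labels in order: AAABABBBBA  (n_A = 5, n_B = 5)
Step 2: Count runs R = 5.
Step 3: Under H0 (random ordering), E[R] = 2*n_A*n_B/(n_A+n_B) + 1 = 2*5*5/10 + 1 = 6.0000.
        Var[R] = 2*n_A*n_B*(2*n_A*n_B - n_A - n_B) / ((n_A+n_B)^2 * (n_A+n_B-1)) = 2000/900 = 2.2222.
        SD[R] = 1.4907.
Step 4: Continuity-corrected z = (R + 0.5 - E[R]) / SD[R] = (5 + 0.5 - 6.0000) / 1.4907 = -0.3354.
Step 5: Two-sided p-value via normal approximation = 2*(1 - Phi(|z|)) = 0.737316.
Step 6: alpha = 0.1. fail to reject H0.

R = 5, z = -0.3354, p = 0.737316, fail to reject H0.


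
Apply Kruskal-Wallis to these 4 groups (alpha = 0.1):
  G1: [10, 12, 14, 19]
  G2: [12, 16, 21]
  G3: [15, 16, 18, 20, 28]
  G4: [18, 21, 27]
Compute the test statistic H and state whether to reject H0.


Step 1: Combine all N = 15 observations and assign midranks.
sorted (value, group, rank): (10,G1,1), (12,G1,2.5), (12,G2,2.5), (14,G1,4), (15,G3,5), (16,G2,6.5), (16,G3,6.5), (18,G3,8.5), (18,G4,8.5), (19,G1,10), (20,G3,11), (21,G2,12.5), (21,G4,12.5), (27,G4,14), (28,G3,15)
Step 2: Sum ranks within each group.
R_1 = 17.5 (n_1 = 4)
R_2 = 21.5 (n_2 = 3)
R_3 = 46 (n_3 = 5)
R_4 = 35 (n_4 = 3)
Step 3: H = 12/(N(N+1)) * sum(R_i^2/n_i) - 3(N+1)
     = 12/(15*16) * (17.5^2/4 + 21.5^2/3 + 46^2/5 + 35^2/3) - 3*16
     = 0.050000 * 1062.18 - 48
     = 5.108958.
Step 4: Ties present; correction factor C = 1 - 24/(15^3 - 15) = 0.992857. Corrected H = 5.108958 / 0.992857 = 5.145713.
Step 5: Under H0, H ~ chi^2(3); p-value = 0.161433.
Step 6: alpha = 0.1. fail to reject H0.

H = 5.1457, df = 3, p = 0.161433, fail to reject H0.


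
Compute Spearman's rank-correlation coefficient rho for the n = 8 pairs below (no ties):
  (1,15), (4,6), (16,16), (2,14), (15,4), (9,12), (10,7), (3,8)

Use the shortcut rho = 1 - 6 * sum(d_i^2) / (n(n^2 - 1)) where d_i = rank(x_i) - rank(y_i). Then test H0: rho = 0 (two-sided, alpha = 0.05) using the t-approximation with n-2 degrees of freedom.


Step 1: Rank x and y separately (midranks; no ties here).
rank(x): 1->1, 4->4, 16->8, 2->2, 15->7, 9->5, 10->6, 3->3
rank(y): 15->7, 6->2, 16->8, 14->6, 4->1, 12->5, 7->3, 8->4
Step 2: d_i = R_x(i) - R_y(i); compute d_i^2.
  (1-7)^2=36, (4-2)^2=4, (8-8)^2=0, (2-6)^2=16, (7-1)^2=36, (5-5)^2=0, (6-3)^2=9, (3-4)^2=1
sum(d^2) = 102.
Step 3: rho = 1 - 6*102 / (8*(8^2 - 1)) = 1 - 612/504 = -0.214286.
Step 4: Under H0, t = rho * sqrt((n-2)/(1-rho^2)) = -0.5374 ~ t(6).
Step 5: Two-sided p-value from the t-distribution with 6 df = 0.610344.
Step 6: alpha = 0.05. fail to reject H0.

rho = -0.2143, p = 0.610344, fail to reject H0 at alpha = 0.05.


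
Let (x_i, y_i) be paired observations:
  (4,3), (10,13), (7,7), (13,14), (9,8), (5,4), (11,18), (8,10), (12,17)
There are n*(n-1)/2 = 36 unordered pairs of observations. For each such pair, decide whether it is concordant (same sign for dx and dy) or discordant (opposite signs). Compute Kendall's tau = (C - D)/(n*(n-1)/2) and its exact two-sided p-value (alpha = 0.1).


Step 1: Enumerate the 36 unordered pairs (i,j) with i<j and classify each by sign(x_j-x_i) * sign(y_j-y_i).
  (1,2):dx=+6,dy=+10->C; (1,3):dx=+3,dy=+4->C; (1,4):dx=+9,dy=+11->C; (1,5):dx=+5,dy=+5->C
  (1,6):dx=+1,dy=+1->C; (1,7):dx=+7,dy=+15->C; (1,8):dx=+4,dy=+7->C; (1,9):dx=+8,dy=+14->C
  (2,3):dx=-3,dy=-6->C; (2,4):dx=+3,dy=+1->C; (2,5):dx=-1,dy=-5->C; (2,6):dx=-5,dy=-9->C
  (2,7):dx=+1,dy=+5->C; (2,8):dx=-2,dy=-3->C; (2,9):dx=+2,dy=+4->C; (3,4):dx=+6,dy=+7->C
  (3,5):dx=+2,dy=+1->C; (3,6):dx=-2,dy=-3->C; (3,7):dx=+4,dy=+11->C; (3,8):dx=+1,dy=+3->C
  (3,9):dx=+5,dy=+10->C; (4,5):dx=-4,dy=-6->C; (4,6):dx=-8,dy=-10->C; (4,7):dx=-2,dy=+4->D
  (4,8):dx=-5,dy=-4->C; (4,9):dx=-1,dy=+3->D; (5,6):dx=-4,dy=-4->C; (5,7):dx=+2,dy=+10->C
  (5,8):dx=-1,dy=+2->D; (5,9):dx=+3,dy=+9->C; (6,7):dx=+6,dy=+14->C; (6,8):dx=+3,dy=+6->C
  (6,9):dx=+7,dy=+13->C; (7,8):dx=-3,dy=-8->C; (7,9):dx=+1,dy=-1->D; (8,9):dx=+4,dy=+7->C
Step 2: C = 32, D = 4, total pairs = 36.
Step 3: tau = (C - D)/(n(n-1)/2) = (32 - 4)/36 = 0.777778.
Step 4: Exact two-sided p-value (enumerate n! = 362880 permutations of y under H0): p = 0.002425.
Step 5: alpha = 0.1. reject H0.

tau_b = 0.7778 (C=32, D=4), p = 0.002425, reject H0.


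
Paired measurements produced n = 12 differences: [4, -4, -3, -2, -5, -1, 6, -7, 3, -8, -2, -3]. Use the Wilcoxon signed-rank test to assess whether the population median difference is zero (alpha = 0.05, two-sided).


Step 1: Drop any zero differences (none here) and take |d_i|.
|d| = [4, 4, 3, 2, 5, 1, 6, 7, 3, 8, 2, 3]
Step 2: Midrank |d_i| (ties get averaged ranks).
ranks: |4|->7.5, |4|->7.5, |3|->5, |2|->2.5, |5|->9, |1|->1, |6|->10, |7|->11, |3|->5, |8|->12, |2|->2.5, |3|->5
Step 3: Attach original signs; sum ranks with positive sign and with negative sign.
W+ = 7.5 + 10 + 5 = 22.5
W- = 7.5 + 5 + 2.5 + 9 + 1 + 11 + 12 + 2.5 + 5 = 55.5
(Check: W+ + W- = 78 should equal n(n+1)/2 = 78.)
Step 4: Test statistic W = min(W+, W-) = 22.5.
Step 5: Ties in |d|, so use the tie-corrected normal approximation.
        E[W] = n(n+1)/4 = 12*13/4 = 39.
        Tie groups: |d|=2 (t=2), |d|=3 (t=3), |d|=4 (t=2); sum(t^3 - t) = 36.
        Var[W] = n(n+1)(2n+1)/24 - sum(t^3-t)/48 = 3900/24 - 36/48 = 161.75.
        z = (W - E[W]) / sqrt(Var[W]) = (22.5 - 39) / 12.7181 = -1.2974.
        Two-sided p = 2*Phi(z) = 0.194506.
Step 6: alpha = 0.05. fail to reject H0.

W+ = 22.5, W- = 55.5, W = min = 22.5, p = 0.194506, fail to reject H0.


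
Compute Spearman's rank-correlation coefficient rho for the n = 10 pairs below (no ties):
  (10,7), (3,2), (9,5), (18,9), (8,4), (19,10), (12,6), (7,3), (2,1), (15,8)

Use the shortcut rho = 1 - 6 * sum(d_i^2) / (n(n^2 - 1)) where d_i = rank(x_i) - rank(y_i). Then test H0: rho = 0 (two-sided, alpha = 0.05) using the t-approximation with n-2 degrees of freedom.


Step 1: Rank x and y separately (midranks; no ties here).
rank(x): 10->6, 3->2, 9->5, 18->9, 8->4, 19->10, 12->7, 7->3, 2->1, 15->8
rank(y): 7->7, 2->2, 5->5, 9->9, 4->4, 10->10, 6->6, 3->3, 1->1, 8->8
Step 2: d_i = R_x(i) - R_y(i); compute d_i^2.
  (6-7)^2=1, (2-2)^2=0, (5-5)^2=0, (9-9)^2=0, (4-4)^2=0, (10-10)^2=0, (7-6)^2=1, (3-3)^2=0, (1-1)^2=0, (8-8)^2=0
sum(d^2) = 2.
Step 3: rho = 1 - 6*2 / (10*(10^2 - 1)) = 1 - 12/990 = 0.987879.
Step 4: Under H0, t = rho * sqrt((n-2)/(1-rho^2)) = 18.0003 ~ t(8).
Step 5: Two-sided p-value from the t-distribution with 8 df = 0.000000.
Step 6: alpha = 0.05. reject H0.

rho = 0.9879, p = 0.000000, reject H0 at alpha = 0.05.


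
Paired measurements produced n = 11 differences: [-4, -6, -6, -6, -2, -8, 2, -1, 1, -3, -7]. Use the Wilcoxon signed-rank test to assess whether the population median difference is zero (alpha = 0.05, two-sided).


Step 1: Drop any zero differences (none here) and take |d_i|.
|d| = [4, 6, 6, 6, 2, 8, 2, 1, 1, 3, 7]
Step 2: Midrank |d_i| (ties get averaged ranks).
ranks: |4|->6, |6|->8, |6|->8, |6|->8, |2|->3.5, |8|->11, |2|->3.5, |1|->1.5, |1|->1.5, |3|->5, |7|->10
Step 3: Attach original signs; sum ranks with positive sign and with negative sign.
W+ = 3.5 + 1.5 = 5
W- = 6 + 8 + 8 + 8 + 3.5 + 11 + 1.5 + 5 + 10 = 61
(Check: W+ + W- = 66 should equal n(n+1)/2 = 66.)
Step 4: Test statistic W = min(W+, W-) = 5.
Step 5: Ties in |d|, so use the tie-corrected normal approximation.
        E[W] = n(n+1)/4 = 11*12/4 = 33.
        Tie groups: |d|=1 (t=2), |d|=2 (t=2), |d|=6 (t=3); sum(t^3 - t) = 36.
        Var[W] = n(n+1)(2n+1)/24 - sum(t^3-t)/48 = 3036/24 - 36/48 = 125.75.
        z = (W - E[W]) / sqrt(Var[W]) = (5 - 33) / 11.2138 = -2.4969.
        Two-sided p = 2*Phi(z) = 0.012528.
Step 6: alpha = 0.05. reject H0.

W+ = 5, W- = 61, W = min = 5, p = 0.012528, reject H0.


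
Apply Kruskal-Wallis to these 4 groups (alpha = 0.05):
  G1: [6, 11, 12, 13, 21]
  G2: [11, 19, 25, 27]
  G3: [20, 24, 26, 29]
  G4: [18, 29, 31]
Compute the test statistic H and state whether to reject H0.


Step 1: Combine all N = 16 observations and assign midranks.
sorted (value, group, rank): (6,G1,1), (11,G1,2.5), (11,G2,2.5), (12,G1,4), (13,G1,5), (18,G4,6), (19,G2,7), (20,G3,8), (21,G1,9), (24,G3,10), (25,G2,11), (26,G3,12), (27,G2,13), (29,G3,14.5), (29,G4,14.5), (31,G4,16)
Step 2: Sum ranks within each group.
R_1 = 21.5 (n_1 = 5)
R_2 = 33.5 (n_2 = 4)
R_3 = 44.5 (n_3 = 4)
R_4 = 36.5 (n_4 = 3)
Step 3: H = 12/(N(N+1)) * sum(R_i^2/n_i) - 3(N+1)
     = 12/(16*17) * (21.5^2/5 + 33.5^2/4 + 44.5^2/4 + 36.5^2/3) - 3*17
     = 0.044118 * 1312.16 - 51
     = 6.889338.
Step 4: Ties present; correction factor C = 1 - 12/(16^3 - 16) = 0.997059. Corrected H = 6.889338 / 0.997059 = 6.909661.
Step 5: Under H0, H ~ chi^2(3); p-value = 0.074834.
Step 6: alpha = 0.05. fail to reject H0.

H = 6.9097, df = 3, p = 0.074834, fail to reject H0.


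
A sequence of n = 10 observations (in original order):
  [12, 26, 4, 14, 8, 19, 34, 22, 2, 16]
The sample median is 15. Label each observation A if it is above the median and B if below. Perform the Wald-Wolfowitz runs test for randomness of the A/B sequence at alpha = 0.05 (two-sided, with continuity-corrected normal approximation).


Step 1: Compute median = 15; label A = above, B = below.
Labels in order: BABBBAAABA  (n_A = 5, n_B = 5)
Step 2: Count runs R = 6.
Step 3: Under H0 (random ordering), E[R] = 2*n_A*n_B/(n_A+n_B) + 1 = 2*5*5/10 + 1 = 6.0000.
        Var[R] = 2*n_A*n_B*(2*n_A*n_B - n_A - n_B) / ((n_A+n_B)^2 * (n_A+n_B-1)) = 2000/900 = 2.2222.
        SD[R] = 1.4907.
Step 4: R = E[R], so z = 0 with no continuity correction.
Step 5: Two-sided p-value via normal approximation = 2*(1 - Phi(|z|)) = 1.000000.
Step 6: alpha = 0.05. fail to reject H0.

R = 6, z = 0.0000, p = 1.000000, fail to reject H0.


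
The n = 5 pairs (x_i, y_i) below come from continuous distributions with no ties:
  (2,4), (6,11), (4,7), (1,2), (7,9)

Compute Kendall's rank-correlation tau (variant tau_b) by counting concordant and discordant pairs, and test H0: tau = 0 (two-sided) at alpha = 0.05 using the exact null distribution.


Step 1: Enumerate the 10 unordered pairs (i,j) with i<j and classify each by sign(x_j-x_i) * sign(y_j-y_i).
  (1,2):dx=+4,dy=+7->C; (1,3):dx=+2,dy=+3->C; (1,4):dx=-1,dy=-2->C; (1,5):dx=+5,dy=+5->C
  (2,3):dx=-2,dy=-4->C; (2,4):dx=-5,dy=-9->C; (2,5):dx=+1,dy=-2->D; (3,4):dx=-3,dy=-5->C
  (3,5):dx=+3,dy=+2->C; (4,5):dx=+6,dy=+7->C
Step 2: C = 9, D = 1, total pairs = 10.
Step 3: tau = (C - D)/(n(n-1)/2) = (9 - 1)/10 = 0.800000.
Step 4: Exact two-sided p-value (enumerate n! = 120 permutations of y under H0): p = 0.083333.
Step 5: alpha = 0.05. fail to reject H0.

tau_b = 0.8000 (C=9, D=1), p = 0.083333, fail to reject H0.


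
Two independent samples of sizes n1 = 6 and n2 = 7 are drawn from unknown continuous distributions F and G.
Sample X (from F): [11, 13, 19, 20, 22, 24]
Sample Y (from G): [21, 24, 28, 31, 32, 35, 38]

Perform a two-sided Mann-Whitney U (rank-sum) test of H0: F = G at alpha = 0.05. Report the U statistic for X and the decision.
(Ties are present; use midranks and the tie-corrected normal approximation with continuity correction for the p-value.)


Step 1: Combine and sort all 13 observations; assign midranks.
sorted (value, group): (11,X), (13,X), (19,X), (20,X), (21,Y), (22,X), (24,X), (24,Y), (28,Y), (31,Y), (32,Y), (35,Y), (38,Y)
ranks: 11->1, 13->2, 19->3, 20->4, 21->5, 22->6, 24->7.5, 24->7.5, 28->9, 31->10, 32->11, 35->12, 38->13
Step 2: Rank sum for X: R1 = 1 + 2 + 3 + 4 + 6 + 7.5 = 23.5.
Step 3: U_X = R1 - n1(n1+1)/2 = 23.5 - 6*7/2 = 23.5 - 21 = 2.5.
       U_Y = n1*n2 - U_X = 42 - 2.5 = 39.5.
Step 4: Ties are present, so use the tie-corrected normal approximation (with continuity correction) for the p-value.
Step 5: p-value = 0.010025; compare to alpha = 0.05. reject H0.

U_X = 2.5, p = 0.010025, reject H0 at alpha = 0.05.


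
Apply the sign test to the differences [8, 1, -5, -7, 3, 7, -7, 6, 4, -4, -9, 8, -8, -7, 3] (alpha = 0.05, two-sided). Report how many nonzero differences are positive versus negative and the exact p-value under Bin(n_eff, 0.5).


Step 1: Discard zero differences. Original n = 15; n_eff = number of nonzero differences = 15.
Nonzero differences (with sign): +8, +1, -5, -7, +3, +7, -7, +6, +4, -4, -9, +8, -8, -7, +3
Step 2: Count signs: positive = 8, negative = 7.
Step 3: Under H0: P(positive) = 0.5, so the number of positives S ~ Bin(15, 0.5).
Step 4: Two-sided exact p-value = sum of Bin(15,0.5) probabilities at or below the observed probability = 1.000000.
Step 5: alpha = 0.05. fail to reject H0.

n_eff = 15, pos = 8, neg = 7, p = 1.000000, fail to reject H0.


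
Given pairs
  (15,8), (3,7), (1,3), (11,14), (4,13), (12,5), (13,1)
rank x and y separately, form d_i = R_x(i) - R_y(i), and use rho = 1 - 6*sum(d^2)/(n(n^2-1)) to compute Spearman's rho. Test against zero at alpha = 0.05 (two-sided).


Step 1: Rank x and y separately (midranks; no ties here).
rank(x): 15->7, 3->2, 1->1, 11->4, 4->3, 12->5, 13->6
rank(y): 8->5, 7->4, 3->2, 14->7, 13->6, 5->3, 1->1
Step 2: d_i = R_x(i) - R_y(i); compute d_i^2.
  (7-5)^2=4, (2-4)^2=4, (1-2)^2=1, (4-7)^2=9, (3-6)^2=9, (5-3)^2=4, (6-1)^2=25
sum(d^2) = 56.
Step 3: rho = 1 - 6*56 / (7*(7^2 - 1)) = 1 - 336/336 = 0.000000.
Step 4: Under H0, t = rho * sqrt((n-2)/(1-rho^2)) = 0.0000 ~ t(5).
Step 5: Two-sided p-value from the t-distribution with 5 df = 1.000000.
Step 6: alpha = 0.05. fail to reject H0.

rho = 0.0000, p = 1.000000, fail to reject H0 at alpha = 0.05.


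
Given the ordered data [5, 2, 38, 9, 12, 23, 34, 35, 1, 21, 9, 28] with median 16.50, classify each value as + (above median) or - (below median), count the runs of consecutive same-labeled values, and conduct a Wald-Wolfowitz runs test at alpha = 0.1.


Step 1: Compute median = 16.50; label A = above, B = below.
Labels in order: BBABBAAABABA  (n_A = 6, n_B = 6)
Step 2: Count runs R = 8.
Step 3: Under H0 (random ordering), E[R] = 2*n_A*n_B/(n_A+n_B) + 1 = 2*6*6/12 + 1 = 7.0000.
        Var[R] = 2*n_A*n_B*(2*n_A*n_B - n_A - n_B) / ((n_A+n_B)^2 * (n_A+n_B-1)) = 4320/1584 = 2.7273.
        SD[R] = 1.6514.
Step 4: Continuity-corrected z = (R - 0.5 - E[R]) / SD[R] = (8 - 0.5 - 7.0000) / 1.6514 = 0.3028.
Step 5: Two-sided p-value via normal approximation = 2*(1 - Phi(|z|)) = 0.762069.
Step 6: alpha = 0.1. fail to reject H0.

R = 8, z = 0.3028, p = 0.762069, fail to reject H0.


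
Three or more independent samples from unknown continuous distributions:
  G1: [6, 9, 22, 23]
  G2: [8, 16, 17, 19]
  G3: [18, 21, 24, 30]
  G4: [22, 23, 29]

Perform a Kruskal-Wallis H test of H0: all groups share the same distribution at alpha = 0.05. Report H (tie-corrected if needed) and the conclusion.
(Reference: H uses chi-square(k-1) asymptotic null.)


Step 1: Combine all N = 15 observations and assign midranks.
sorted (value, group, rank): (6,G1,1), (8,G2,2), (9,G1,3), (16,G2,4), (17,G2,5), (18,G3,6), (19,G2,7), (21,G3,8), (22,G1,9.5), (22,G4,9.5), (23,G1,11.5), (23,G4,11.5), (24,G3,13), (29,G4,14), (30,G3,15)
Step 2: Sum ranks within each group.
R_1 = 25 (n_1 = 4)
R_2 = 18 (n_2 = 4)
R_3 = 42 (n_3 = 4)
R_4 = 35 (n_4 = 3)
Step 3: H = 12/(N(N+1)) * sum(R_i^2/n_i) - 3(N+1)
     = 12/(15*16) * (25^2/4 + 18^2/4 + 42^2/4 + 35^2/3) - 3*16
     = 0.050000 * 1086.58 - 48
     = 6.329167.
Step 4: Ties present; correction factor C = 1 - 12/(15^3 - 15) = 0.996429. Corrected H = 6.329167 / 0.996429 = 6.351852.
Step 5: Under H0, H ~ chi^2(3); p-value = 0.095692.
Step 6: alpha = 0.05. fail to reject H0.

H = 6.3519, df = 3, p = 0.095692, fail to reject H0.


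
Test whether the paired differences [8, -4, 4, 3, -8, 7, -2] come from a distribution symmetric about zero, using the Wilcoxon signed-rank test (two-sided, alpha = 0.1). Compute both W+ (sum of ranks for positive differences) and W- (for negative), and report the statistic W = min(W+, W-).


Step 1: Drop any zero differences (none here) and take |d_i|.
|d| = [8, 4, 4, 3, 8, 7, 2]
Step 2: Midrank |d_i| (ties get averaged ranks).
ranks: |8|->6.5, |4|->3.5, |4|->3.5, |3|->2, |8|->6.5, |7|->5, |2|->1
Step 3: Attach original signs; sum ranks with positive sign and with negative sign.
W+ = 6.5 + 3.5 + 2 + 5 = 17
W- = 3.5 + 6.5 + 1 = 11
(Check: W+ + W- = 28 should equal n(n+1)/2 = 28.)
Step 4: Test statistic W = min(W+, W-) = 11.
Step 5: Ties in |d|, so use the tie-corrected normal approximation.
        E[W] = n(n+1)/4 = 7*8/4 = 14.
        Tie groups: |d|=4 (t=2), |d|=8 (t=2); sum(t^3 - t) = 12.
        Var[W] = n(n+1)(2n+1)/24 - sum(t^3-t)/48 = 840/24 - 12/48 = 34.75.
        z = (W - E[W]) / sqrt(Var[W]) = (11 - 14) / 5.8949 = -0.5089.
        Two-sided p = 2*Phi(z) = 0.610813.
Step 6: alpha = 0.1. fail to reject H0.

W+ = 17, W- = 11, W = min = 11, p = 0.610813, fail to reject H0.


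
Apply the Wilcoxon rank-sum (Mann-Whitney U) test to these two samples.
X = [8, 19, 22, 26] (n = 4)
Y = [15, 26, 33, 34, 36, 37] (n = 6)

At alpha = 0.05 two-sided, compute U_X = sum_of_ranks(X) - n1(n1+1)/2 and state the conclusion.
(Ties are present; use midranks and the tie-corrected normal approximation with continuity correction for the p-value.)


Step 1: Combine and sort all 10 observations; assign midranks.
sorted (value, group): (8,X), (15,Y), (19,X), (22,X), (26,X), (26,Y), (33,Y), (34,Y), (36,Y), (37,Y)
ranks: 8->1, 15->2, 19->3, 22->4, 26->5.5, 26->5.5, 33->7, 34->8, 36->9, 37->10
Step 2: Rank sum for X: R1 = 1 + 3 + 4 + 5.5 = 13.5.
Step 3: U_X = R1 - n1(n1+1)/2 = 13.5 - 4*5/2 = 13.5 - 10 = 3.5.
       U_Y = n1*n2 - U_X = 24 - 3.5 = 20.5.
Step 4: Ties are present, so use the tie-corrected normal approximation (with continuity correction) for the p-value.
Step 5: p-value = 0.087118; compare to alpha = 0.05. fail to reject H0.

U_X = 3.5, p = 0.087118, fail to reject H0 at alpha = 0.05.


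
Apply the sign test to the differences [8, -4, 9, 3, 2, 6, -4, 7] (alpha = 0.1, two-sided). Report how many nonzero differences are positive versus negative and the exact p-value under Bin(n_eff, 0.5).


Step 1: Discard zero differences. Original n = 8; n_eff = number of nonzero differences = 8.
Nonzero differences (with sign): +8, -4, +9, +3, +2, +6, -4, +7
Step 2: Count signs: positive = 6, negative = 2.
Step 3: Under H0: P(positive) = 0.5, so the number of positives S ~ Bin(8, 0.5).
Step 4: Two-sided exact p-value = sum of Bin(8,0.5) probabilities at or below the observed probability = 0.289062.
Step 5: alpha = 0.1. fail to reject H0.

n_eff = 8, pos = 6, neg = 2, p = 0.289062, fail to reject H0.


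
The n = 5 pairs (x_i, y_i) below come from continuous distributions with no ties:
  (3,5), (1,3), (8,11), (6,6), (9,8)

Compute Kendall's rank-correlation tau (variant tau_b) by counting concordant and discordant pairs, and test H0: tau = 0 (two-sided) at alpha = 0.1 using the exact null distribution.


Step 1: Enumerate the 10 unordered pairs (i,j) with i<j and classify each by sign(x_j-x_i) * sign(y_j-y_i).
  (1,2):dx=-2,dy=-2->C; (1,3):dx=+5,dy=+6->C; (1,4):dx=+3,dy=+1->C; (1,5):dx=+6,dy=+3->C
  (2,3):dx=+7,dy=+8->C; (2,4):dx=+5,dy=+3->C; (2,5):dx=+8,dy=+5->C; (3,4):dx=-2,dy=-5->C
  (3,5):dx=+1,dy=-3->D; (4,5):dx=+3,dy=+2->C
Step 2: C = 9, D = 1, total pairs = 10.
Step 3: tau = (C - D)/(n(n-1)/2) = (9 - 1)/10 = 0.800000.
Step 4: Exact two-sided p-value (enumerate n! = 120 permutations of y under H0): p = 0.083333.
Step 5: alpha = 0.1. reject H0.

tau_b = 0.8000 (C=9, D=1), p = 0.083333, reject H0.


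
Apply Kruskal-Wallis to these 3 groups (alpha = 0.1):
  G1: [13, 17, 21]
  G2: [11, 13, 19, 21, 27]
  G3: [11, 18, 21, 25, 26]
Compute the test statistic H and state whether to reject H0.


Step 1: Combine all N = 13 observations and assign midranks.
sorted (value, group, rank): (11,G2,1.5), (11,G3,1.5), (13,G1,3.5), (13,G2,3.5), (17,G1,5), (18,G3,6), (19,G2,7), (21,G1,9), (21,G2,9), (21,G3,9), (25,G3,11), (26,G3,12), (27,G2,13)
Step 2: Sum ranks within each group.
R_1 = 17.5 (n_1 = 3)
R_2 = 34 (n_2 = 5)
R_3 = 39.5 (n_3 = 5)
Step 3: H = 12/(N(N+1)) * sum(R_i^2/n_i) - 3(N+1)
     = 12/(13*14) * (17.5^2/3 + 34^2/5 + 39.5^2/5) - 3*14
     = 0.065934 * 645.333 - 42
     = 0.549451.
Step 4: Ties present; correction factor C = 1 - 36/(13^3 - 13) = 0.983516. Corrected H = 0.549451 / 0.983516 = 0.558659.
Step 5: Under H0, H ~ chi^2(2); p-value = 0.756291.
Step 6: alpha = 0.1. fail to reject H0.

H = 0.5587, df = 2, p = 0.756291, fail to reject H0.


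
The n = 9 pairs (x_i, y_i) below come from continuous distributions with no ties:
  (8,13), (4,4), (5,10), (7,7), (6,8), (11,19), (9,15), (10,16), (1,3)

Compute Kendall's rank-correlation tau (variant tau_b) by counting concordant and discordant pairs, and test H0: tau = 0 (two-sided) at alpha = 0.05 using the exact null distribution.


Step 1: Enumerate the 36 unordered pairs (i,j) with i<j and classify each by sign(x_j-x_i) * sign(y_j-y_i).
  (1,2):dx=-4,dy=-9->C; (1,3):dx=-3,dy=-3->C; (1,4):dx=-1,dy=-6->C; (1,5):dx=-2,dy=-5->C
  (1,6):dx=+3,dy=+6->C; (1,7):dx=+1,dy=+2->C; (1,8):dx=+2,dy=+3->C; (1,9):dx=-7,dy=-10->C
  (2,3):dx=+1,dy=+6->C; (2,4):dx=+3,dy=+3->C; (2,5):dx=+2,dy=+4->C; (2,6):dx=+7,dy=+15->C
  (2,7):dx=+5,dy=+11->C; (2,8):dx=+6,dy=+12->C; (2,9):dx=-3,dy=-1->C; (3,4):dx=+2,dy=-3->D
  (3,5):dx=+1,dy=-2->D; (3,6):dx=+6,dy=+9->C; (3,7):dx=+4,dy=+5->C; (3,8):dx=+5,dy=+6->C
  (3,9):dx=-4,dy=-7->C; (4,5):dx=-1,dy=+1->D; (4,6):dx=+4,dy=+12->C; (4,7):dx=+2,dy=+8->C
  (4,8):dx=+3,dy=+9->C; (4,9):dx=-6,dy=-4->C; (5,6):dx=+5,dy=+11->C; (5,7):dx=+3,dy=+7->C
  (5,8):dx=+4,dy=+8->C; (5,9):dx=-5,dy=-5->C; (6,7):dx=-2,dy=-4->C; (6,8):dx=-1,dy=-3->C
  (6,9):dx=-10,dy=-16->C; (7,8):dx=+1,dy=+1->C; (7,9):dx=-8,dy=-12->C; (8,9):dx=-9,dy=-13->C
Step 2: C = 33, D = 3, total pairs = 36.
Step 3: tau = (C - D)/(n(n-1)/2) = (33 - 3)/36 = 0.833333.
Step 4: Exact two-sided p-value (enumerate n! = 362880 permutations of y under H0): p = 0.000854.
Step 5: alpha = 0.05. reject H0.

tau_b = 0.8333 (C=33, D=3), p = 0.000854, reject H0.


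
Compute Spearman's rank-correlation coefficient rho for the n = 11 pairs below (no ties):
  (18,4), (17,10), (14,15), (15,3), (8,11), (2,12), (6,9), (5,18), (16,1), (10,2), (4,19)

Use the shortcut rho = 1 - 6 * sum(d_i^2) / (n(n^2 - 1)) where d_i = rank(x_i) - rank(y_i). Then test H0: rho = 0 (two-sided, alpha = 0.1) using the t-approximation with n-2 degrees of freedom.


Step 1: Rank x and y separately (midranks; no ties here).
rank(x): 18->11, 17->10, 14->7, 15->8, 8->5, 2->1, 6->4, 5->3, 16->9, 10->6, 4->2
rank(y): 4->4, 10->6, 15->9, 3->3, 11->7, 12->8, 9->5, 18->10, 1->1, 2->2, 19->11
Step 2: d_i = R_x(i) - R_y(i); compute d_i^2.
  (11-4)^2=49, (10-6)^2=16, (7-9)^2=4, (8-3)^2=25, (5-7)^2=4, (1-8)^2=49, (4-5)^2=1, (3-10)^2=49, (9-1)^2=64, (6-2)^2=16, (2-11)^2=81
sum(d^2) = 358.
Step 3: rho = 1 - 6*358 / (11*(11^2 - 1)) = 1 - 2148/1320 = -0.627273.
Step 4: Under H0, t = rho * sqrt((n-2)/(1-rho^2)) = -2.4163 ~ t(9).
Step 5: Two-sided p-value from the t-distribution with 9 df = 0.038845.
Step 6: alpha = 0.1. reject H0.

rho = -0.6273, p = 0.038845, reject H0 at alpha = 0.1.


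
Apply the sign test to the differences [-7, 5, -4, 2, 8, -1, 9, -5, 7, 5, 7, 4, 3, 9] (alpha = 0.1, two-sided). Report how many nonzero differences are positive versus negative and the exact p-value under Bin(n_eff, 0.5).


Step 1: Discard zero differences. Original n = 14; n_eff = number of nonzero differences = 14.
Nonzero differences (with sign): -7, +5, -4, +2, +8, -1, +9, -5, +7, +5, +7, +4, +3, +9
Step 2: Count signs: positive = 10, negative = 4.
Step 3: Under H0: P(positive) = 0.5, so the number of positives S ~ Bin(14, 0.5).
Step 4: Two-sided exact p-value = sum of Bin(14,0.5) probabilities at or below the observed probability = 0.179565.
Step 5: alpha = 0.1. fail to reject H0.

n_eff = 14, pos = 10, neg = 4, p = 0.179565, fail to reject H0.


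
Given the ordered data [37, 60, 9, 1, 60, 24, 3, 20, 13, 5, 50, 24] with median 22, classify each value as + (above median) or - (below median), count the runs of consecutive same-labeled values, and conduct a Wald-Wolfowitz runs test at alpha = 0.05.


Step 1: Compute median = 22; label A = above, B = below.
Labels in order: AABBAABBBBAA  (n_A = 6, n_B = 6)
Step 2: Count runs R = 5.
Step 3: Under H0 (random ordering), E[R] = 2*n_A*n_B/(n_A+n_B) + 1 = 2*6*6/12 + 1 = 7.0000.
        Var[R] = 2*n_A*n_B*(2*n_A*n_B - n_A - n_B) / ((n_A+n_B)^2 * (n_A+n_B-1)) = 4320/1584 = 2.7273.
        SD[R] = 1.6514.
Step 4: Continuity-corrected z = (R + 0.5 - E[R]) / SD[R] = (5 + 0.5 - 7.0000) / 1.6514 = -0.9083.
Step 5: Two-sided p-value via normal approximation = 2*(1 - Phi(|z|)) = 0.363722.
Step 6: alpha = 0.05. fail to reject H0.

R = 5, z = -0.9083, p = 0.363722, fail to reject H0.


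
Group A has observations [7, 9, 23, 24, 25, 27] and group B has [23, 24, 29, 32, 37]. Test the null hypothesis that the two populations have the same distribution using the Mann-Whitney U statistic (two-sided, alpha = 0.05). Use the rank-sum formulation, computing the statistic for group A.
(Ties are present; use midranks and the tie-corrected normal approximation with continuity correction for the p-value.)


Step 1: Combine and sort all 11 observations; assign midranks.
sorted (value, group): (7,X), (9,X), (23,X), (23,Y), (24,X), (24,Y), (25,X), (27,X), (29,Y), (32,Y), (37,Y)
ranks: 7->1, 9->2, 23->3.5, 23->3.5, 24->5.5, 24->5.5, 25->7, 27->8, 29->9, 32->10, 37->11
Step 2: Rank sum for X: R1 = 1 + 2 + 3.5 + 5.5 + 7 + 8 = 27.
Step 3: U_X = R1 - n1(n1+1)/2 = 27 - 6*7/2 = 27 - 21 = 6.
       U_Y = n1*n2 - U_X = 30 - 6 = 24.
Step 4: Ties are present, so use the tie-corrected normal approximation (with continuity correction) for the p-value.
Step 5: p-value = 0.119000; compare to alpha = 0.05. fail to reject H0.

U_X = 6, p = 0.119000, fail to reject H0 at alpha = 0.05.


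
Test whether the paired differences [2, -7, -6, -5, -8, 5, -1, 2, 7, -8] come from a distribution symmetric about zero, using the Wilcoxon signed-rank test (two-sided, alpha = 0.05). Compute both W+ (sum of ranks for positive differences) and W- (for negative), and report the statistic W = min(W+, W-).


Step 1: Drop any zero differences (none here) and take |d_i|.
|d| = [2, 7, 6, 5, 8, 5, 1, 2, 7, 8]
Step 2: Midrank |d_i| (ties get averaged ranks).
ranks: |2|->2.5, |7|->7.5, |6|->6, |5|->4.5, |8|->9.5, |5|->4.5, |1|->1, |2|->2.5, |7|->7.5, |8|->9.5
Step 3: Attach original signs; sum ranks with positive sign and with negative sign.
W+ = 2.5 + 4.5 + 2.5 + 7.5 = 17
W- = 7.5 + 6 + 4.5 + 9.5 + 1 + 9.5 = 38
(Check: W+ + W- = 55 should equal n(n+1)/2 = 55.)
Step 4: Test statistic W = min(W+, W-) = 17.
Step 5: Ties in |d|, so use the tie-corrected normal approximation.
        E[W] = n(n+1)/4 = 10*11/4 = 27.5.
        Tie groups: |d|=2 (t=2), |d|=5 (t=2), |d|=7 (t=2), |d|=8 (t=2); sum(t^3 - t) = 24.
        Var[W] = n(n+1)(2n+1)/24 - sum(t^3-t)/48 = 2310/24 - 24/48 = 95.75.
        z = (W - E[W]) / sqrt(Var[W]) = (17 - 27.5) / 9.7852 = -1.0730.
        Two-sided p = 2*Phi(z) = 0.283249.
Step 6: alpha = 0.05. fail to reject H0.

W+ = 17, W- = 38, W = min = 17, p = 0.283249, fail to reject H0.


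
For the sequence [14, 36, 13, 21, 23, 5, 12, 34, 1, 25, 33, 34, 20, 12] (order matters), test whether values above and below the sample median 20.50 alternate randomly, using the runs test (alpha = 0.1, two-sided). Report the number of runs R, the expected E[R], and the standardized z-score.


Step 1: Compute median = 20.50; label A = above, B = below.
Labels in order: BABAABBABAAABB  (n_A = 7, n_B = 7)
Step 2: Count runs R = 9.
Step 3: Under H0 (random ordering), E[R] = 2*n_A*n_B/(n_A+n_B) + 1 = 2*7*7/14 + 1 = 8.0000.
        Var[R] = 2*n_A*n_B*(2*n_A*n_B - n_A - n_B) / ((n_A+n_B)^2 * (n_A+n_B-1)) = 8232/2548 = 3.2308.
        SD[R] = 1.7974.
Step 4: Continuity-corrected z = (R - 0.5 - E[R]) / SD[R] = (9 - 0.5 - 8.0000) / 1.7974 = 0.2782.
Step 5: Two-sided p-value via normal approximation = 2*(1 - Phi(|z|)) = 0.780879.
Step 6: alpha = 0.1. fail to reject H0.

R = 9, z = 0.2782, p = 0.780879, fail to reject H0.


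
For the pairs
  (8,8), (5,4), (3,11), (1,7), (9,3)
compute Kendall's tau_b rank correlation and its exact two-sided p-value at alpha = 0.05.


Step 1: Enumerate the 10 unordered pairs (i,j) with i<j and classify each by sign(x_j-x_i) * sign(y_j-y_i).
  (1,2):dx=-3,dy=-4->C; (1,3):dx=-5,dy=+3->D; (1,4):dx=-7,dy=-1->C; (1,5):dx=+1,dy=-5->D
  (2,3):dx=-2,dy=+7->D; (2,4):dx=-4,dy=+3->D; (2,5):dx=+4,dy=-1->D; (3,4):dx=-2,dy=-4->C
  (3,5):dx=+6,dy=-8->D; (4,5):dx=+8,dy=-4->D
Step 2: C = 3, D = 7, total pairs = 10.
Step 3: tau = (C - D)/(n(n-1)/2) = (3 - 7)/10 = -0.400000.
Step 4: Exact two-sided p-value (enumerate n! = 120 permutations of y under H0): p = 0.483333.
Step 5: alpha = 0.05. fail to reject H0.

tau_b = -0.4000 (C=3, D=7), p = 0.483333, fail to reject H0.


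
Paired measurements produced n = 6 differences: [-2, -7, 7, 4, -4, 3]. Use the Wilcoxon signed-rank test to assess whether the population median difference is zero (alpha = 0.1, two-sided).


Step 1: Drop any zero differences (none here) and take |d_i|.
|d| = [2, 7, 7, 4, 4, 3]
Step 2: Midrank |d_i| (ties get averaged ranks).
ranks: |2|->1, |7|->5.5, |7|->5.5, |4|->3.5, |4|->3.5, |3|->2
Step 3: Attach original signs; sum ranks with positive sign and with negative sign.
W+ = 5.5 + 3.5 + 2 = 11
W- = 1 + 5.5 + 3.5 = 10
(Check: W+ + W- = 21 should equal n(n+1)/2 = 21.)
Step 4: Test statistic W = min(W+, W-) = 10.
Step 5: Ties in |d|, so use the tie-corrected normal approximation.
        E[W] = n(n+1)/4 = 6*7/4 = 10.5.
        Tie groups: |d|=4 (t=2), |d|=7 (t=2); sum(t^3 - t) = 12.
        Var[W] = n(n+1)(2n+1)/24 - sum(t^3-t)/48 = 546/24 - 12/48 = 22.5.
        z = (W - E[W]) / sqrt(Var[W]) = (10 - 10.5) / 4.7434 = -0.1054.
        Two-sided p = 2*Phi(z) = 0.916051.
Step 6: alpha = 0.1. fail to reject H0.

W+ = 11, W- = 10, W = min = 10, p = 0.916051, fail to reject H0.


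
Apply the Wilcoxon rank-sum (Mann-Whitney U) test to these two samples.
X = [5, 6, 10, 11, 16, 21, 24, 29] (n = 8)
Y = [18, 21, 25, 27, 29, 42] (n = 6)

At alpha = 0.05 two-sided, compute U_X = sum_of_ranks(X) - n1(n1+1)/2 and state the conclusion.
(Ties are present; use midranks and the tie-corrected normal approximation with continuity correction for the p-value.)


Step 1: Combine and sort all 14 observations; assign midranks.
sorted (value, group): (5,X), (6,X), (10,X), (11,X), (16,X), (18,Y), (21,X), (21,Y), (24,X), (25,Y), (27,Y), (29,X), (29,Y), (42,Y)
ranks: 5->1, 6->2, 10->3, 11->4, 16->5, 18->6, 21->7.5, 21->7.5, 24->9, 25->10, 27->11, 29->12.5, 29->12.5, 42->14
Step 2: Rank sum for X: R1 = 1 + 2 + 3 + 4 + 5 + 7.5 + 9 + 12.5 = 44.
Step 3: U_X = R1 - n1(n1+1)/2 = 44 - 8*9/2 = 44 - 36 = 8.
       U_Y = n1*n2 - U_X = 48 - 8 = 40.
Step 4: Ties are present, so use the tie-corrected normal approximation (with continuity correction) for the p-value.
Step 5: p-value = 0.044915; compare to alpha = 0.05. reject H0.

U_X = 8, p = 0.044915, reject H0 at alpha = 0.05.


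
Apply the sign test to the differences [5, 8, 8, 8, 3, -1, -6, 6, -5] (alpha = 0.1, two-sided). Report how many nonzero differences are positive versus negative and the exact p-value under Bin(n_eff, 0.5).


Step 1: Discard zero differences. Original n = 9; n_eff = number of nonzero differences = 9.
Nonzero differences (with sign): +5, +8, +8, +8, +3, -1, -6, +6, -5
Step 2: Count signs: positive = 6, negative = 3.
Step 3: Under H0: P(positive) = 0.5, so the number of positives S ~ Bin(9, 0.5).
Step 4: Two-sided exact p-value = sum of Bin(9,0.5) probabilities at or below the observed probability = 0.507812.
Step 5: alpha = 0.1. fail to reject H0.

n_eff = 9, pos = 6, neg = 3, p = 0.507812, fail to reject H0.


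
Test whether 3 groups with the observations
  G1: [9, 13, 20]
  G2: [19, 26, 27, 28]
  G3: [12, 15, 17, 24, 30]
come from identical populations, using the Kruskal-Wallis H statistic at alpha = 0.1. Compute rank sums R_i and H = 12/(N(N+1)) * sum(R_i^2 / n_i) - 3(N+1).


Step 1: Combine all N = 12 observations and assign midranks.
sorted (value, group, rank): (9,G1,1), (12,G3,2), (13,G1,3), (15,G3,4), (17,G3,5), (19,G2,6), (20,G1,7), (24,G3,8), (26,G2,9), (27,G2,10), (28,G2,11), (30,G3,12)
Step 2: Sum ranks within each group.
R_1 = 11 (n_1 = 3)
R_2 = 36 (n_2 = 4)
R_3 = 31 (n_3 = 5)
Step 3: H = 12/(N(N+1)) * sum(R_i^2/n_i) - 3(N+1)
     = 12/(12*13) * (11^2/3 + 36^2/4 + 31^2/5) - 3*13
     = 0.076923 * 556.533 - 39
     = 3.810256.
Step 4: No ties, so H is used without correction.
Step 5: Under H0, H ~ chi^2(2); p-value = 0.148804.
Step 6: alpha = 0.1. fail to reject H0.

H = 3.8103, df = 2, p = 0.148804, fail to reject H0.


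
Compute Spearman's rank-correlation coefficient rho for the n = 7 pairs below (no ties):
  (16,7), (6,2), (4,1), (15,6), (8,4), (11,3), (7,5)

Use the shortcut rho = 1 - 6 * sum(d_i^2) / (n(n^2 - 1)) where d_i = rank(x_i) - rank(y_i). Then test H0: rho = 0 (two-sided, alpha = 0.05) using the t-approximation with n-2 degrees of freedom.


Step 1: Rank x and y separately (midranks; no ties here).
rank(x): 16->7, 6->2, 4->1, 15->6, 8->4, 11->5, 7->3
rank(y): 7->7, 2->2, 1->1, 6->6, 4->4, 3->3, 5->5
Step 2: d_i = R_x(i) - R_y(i); compute d_i^2.
  (7-7)^2=0, (2-2)^2=0, (1-1)^2=0, (6-6)^2=0, (4-4)^2=0, (5-3)^2=4, (3-5)^2=4
sum(d^2) = 8.
Step 3: rho = 1 - 6*8 / (7*(7^2 - 1)) = 1 - 48/336 = 0.857143.
Step 4: Under H0, t = rho * sqrt((n-2)/(1-rho^2)) = 3.7210 ~ t(5).
Step 5: Two-sided p-value from the t-distribution with 5 df = 0.013697.
Step 6: alpha = 0.05. reject H0.

rho = 0.8571, p = 0.013697, reject H0 at alpha = 0.05.


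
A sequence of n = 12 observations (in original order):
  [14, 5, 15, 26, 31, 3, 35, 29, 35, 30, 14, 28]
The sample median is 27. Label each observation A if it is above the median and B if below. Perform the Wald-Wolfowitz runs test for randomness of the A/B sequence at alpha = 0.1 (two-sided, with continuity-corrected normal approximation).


Step 1: Compute median = 27; label A = above, B = below.
Labels in order: BBBBABAAAABA  (n_A = 6, n_B = 6)
Step 2: Count runs R = 6.
Step 3: Under H0 (random ordering), E[R] = 2*n_A*n_B/(n_A+n_B) + 1 = 2*6*6/12 + 1 = 7.0000.
        Var[R] = 2*n_A*n_B*(2*n_A*n_B - n_A - n_B) / ((n_A+n_B)^2 * (n_A+n_B-1)) = 4320/1584 = 2.7273.
        SD[R] = 1.6514.
Step 4: Continuity-corrected z = (R + 0.5 - E[R]) / SD[R] = (6 + 0.5 - 7.0000) / 1.6514 = -0.3028.
Step 5: Two-sided p-value via normal approximation = 2*(1 - Phi(|z|)) = 0.762069.
Step 6: alpha = 0.1. fail to reject H0.

R = 6, z = -0.3028, p = 0.762069, fail to reject H0.


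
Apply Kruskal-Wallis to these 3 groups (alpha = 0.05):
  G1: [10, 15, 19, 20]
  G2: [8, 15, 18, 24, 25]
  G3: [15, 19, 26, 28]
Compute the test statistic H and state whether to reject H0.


Step 1: Combine all N = 13 observations and assign midranks.
sorted (value, group, rank): (8,G2,1), (10,G1,2), (15,G1,4), (15,G2,4), (15,G3,4), (18,G2,6), (19,G1,7.5), (19,G3,7.5), (20,G1,9), (24,G2,10), (25,G2,11), (26,G3,12), (28,G3,13)
Step 2: Sum ranks within each group.
R_1 = 22.5 (n_1 = 4)
R_2 = 32 (n_2 = 5)
R_3 = 36.5 (n_3 = 4)
Step 3: H = 12/(N(N+1)) * sum(R_i^2/n_i) - 3(N+1)
     = 12/(13*14) * (22.5^2/4 + 32^2/5 + 36.5^2/4) - 3*14
     = 0.065934 * 664.425 - 42
     = 1.808242.
Step 4: Ties present; correction factor C = 1 - 30/(13^3 - 13) = 0.986264. Corrected H = 1.808242 / 0.986264 = 1.833426.
Step 5: Under H0, H ~ chi^2(2); p-value = 0.399831.
Step 6: alpha = 0.05. fail to reject H0.

H = 1.8334, df = 2, p = 0.399831, fail to reject H0.


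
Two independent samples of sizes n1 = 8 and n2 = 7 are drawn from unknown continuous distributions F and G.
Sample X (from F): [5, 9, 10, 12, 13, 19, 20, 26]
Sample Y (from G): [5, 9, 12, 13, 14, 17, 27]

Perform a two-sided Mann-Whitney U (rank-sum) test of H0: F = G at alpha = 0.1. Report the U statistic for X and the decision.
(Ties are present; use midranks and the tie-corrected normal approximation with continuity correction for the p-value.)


Step 1: Combine and sort all 15 observations; assign midranks.
sorted (value, group): (5,X), (5,Y), (9,X), (9,Y), (10,X), (12,X), (12,Y), (13,X), (13,Y), (14,Y), (17,Y), (19,X), (20,X), (26,X), (27,Y)
ranks: 5->1.5, 5->1.5, 9->3.5, 9->3.5, 10->5, 12->6.5, 12->6.5, 13->8.5, 13->8.5, 14->10, 17->11, 19->12, 20->13, 26->14, 27->15
Step 2: Rank sum for X: R1 = 1.5 + 3.5 + 5 + 6.5 + 8.5 + 12 + 13 + 14 = 64.
Step 3: U_X = R1 - n1(n1+1)/2 = 64 - 8*9/2 = 64 - 36 = 28.
       U_Y = n1*n2 - U_X = 56 - 28 = 28.
Step 4: Ties are present, so use the tie-corrected normal approximation (with continuity correction) for the p-value.
Step 5: p-value = 1.000000; compare to alpha = 0.1. fail to reject H0.

U_X = 28, p = 1.000000, fail to reject H0 at alpha = 0.1.


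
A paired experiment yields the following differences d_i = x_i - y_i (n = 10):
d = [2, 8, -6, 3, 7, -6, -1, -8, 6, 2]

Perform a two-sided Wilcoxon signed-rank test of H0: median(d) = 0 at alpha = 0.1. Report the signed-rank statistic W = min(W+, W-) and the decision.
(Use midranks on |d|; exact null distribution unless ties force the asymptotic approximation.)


Step 1: Drop any zero differences (none here) and take |d_i|.
|d| = [2, 8, 6, 3, 7, 6, 1, 8, 6, 2]
Step 2: Midrank |d_i| (ties get averaged ranks).
ranks: |2|->2.5, |8|->9.5, |6|->6, |3|->4, |7|->8, |6|->6, |1|->1, |8|->9.5, |6|->6, |2|->2.5
Step 3: Attach original signs; sum ranks with positive sign and with negative sign.
W+ = 2.5 + 9.5 + 4 + 8 + 6 + 2.5 = 32.5
W- = 6 + 6 + 1 + 9.5 = 22.5
(Check: W+ + W- = 55 should equal n(n+1)/2 = 55.)
Step 4: Test statistic W = min(W+, W-) = 22.5.
Step 5: Ties in |d|, so use the tie-corrected normal approximation.
        E[W] = n(n+1)/4 = 10*11/4 = 27.5.
        Tie groups: |d|=2 (t=2), |d|=6 (t=3), |d|=8 (t=2); sum(t^3 - t) = 36.
        Var[W] = n(n+1)(2n+1)/24 - sum(t^3-t)/48 = 2310/24 - 36/48 = 95.5.
        z = (W - E[W]) / sqrt(Var[W]) = (22.5 - 27.5) / 9.7724 = -0.5116.
        Two-sided p = 2*Phi(z) = 0.608900.
Step 6: alpha = 0.1. fail to reject H0.

W+ = 32.5, W- = 22.5, W = min = 22.5, p = 0.608900, fail to reject H0.


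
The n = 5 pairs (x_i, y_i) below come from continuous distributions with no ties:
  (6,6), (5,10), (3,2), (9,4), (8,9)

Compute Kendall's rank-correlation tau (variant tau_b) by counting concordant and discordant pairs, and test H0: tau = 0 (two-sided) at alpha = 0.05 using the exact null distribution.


Step 1: Enumerate the 10 unordered pairs (i,j) with i<j and classify each by sign(x_j-x_i) * sign(y_j-y_i).
  (1,2):dx=-1,dy=+4->D; (1,3):dx=-3,dy=-4->C; (1,4):dx=+3,dy=-2->D; (1,5):dx=+2,dy=+3->C
  (2,3):dx=-2,dy=-8->C; (2,4):dx=+4,dy=-6->D; (2,5):dx=+3,dy=-1->D; (3,4):dx=+6,dy=+2->C
  (3,5):dx=+5,dy=+7->C; (4,5):dx=-1,dy=+5->D
Step 2: C = 5, D = 5, total pairs = 10.
Step 3: tau = (C - D)/(n(n-1)/2) = (5 - 5)/10 = 0.000000.
Step 4: Exact two-sided p-value (enumerate n! = 120 permutations of y under H0): p = 1.000000.
Step 5: alpha = 0.05. fail to reject H0.

tau_b = 0.0000 (C=5, D=5), p = 1.000000, fail to reject H0.


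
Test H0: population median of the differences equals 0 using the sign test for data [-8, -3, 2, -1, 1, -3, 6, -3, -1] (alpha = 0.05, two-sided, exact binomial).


Step 1: Discard zero differences. Original n = 9; n_eff = number of nonzero differences = 9.
Nonzero differences (with sign): -8, -3, +2, -1, +1, -3, +6, -3, -1
Step 2: Count signs: positive = 3, negative = 6.
Step 3: Under H0: P(positive) = 0.5, so the number of positives S ~ Bin(9, 0.5).
Step 4: Two-sided exact p-value = sum of Bin(9,0.5) probabilities at or below the observed probability = 0.507812.
Step 5: alpha = 0.05. fail to reject H0.

n_eff = 9, pos = 3, neg = 6, p = 0.507812, fail to reject H0.


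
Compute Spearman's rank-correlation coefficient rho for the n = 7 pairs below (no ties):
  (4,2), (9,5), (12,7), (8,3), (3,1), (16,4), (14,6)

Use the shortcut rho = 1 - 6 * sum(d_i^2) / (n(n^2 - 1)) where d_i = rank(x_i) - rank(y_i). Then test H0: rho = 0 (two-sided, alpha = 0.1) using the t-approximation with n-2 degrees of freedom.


Step 1: Rank x and y separately (midranks; no ties here).
rank(x): 4->2, 9->4, 12->5, 8->3, 3->1, 16->7, 14->6
rank(y): 2->2, 5->5, 7->7, 3->3, 1->1, 4->4, 6->6
Step 2: d_i = R_x(i) - R_y(i); compute d_i^2.
  (2-2)^2=0, (4-5)^2=1, (5-7)^2=4, (3-3)^2=0, (1-1)^2=0, (7-4)^2=9, (6-6)^2=0
sum(d^2) = 14.
Step 3: rho = 1 - 6*14 / (7*(7^2 - 1)) = 1 - 84/336 = 0.750000.
Step 4: Under H0, t = rho * sqrt((n-2)/(1-rho^2)) = 2.5355 ~ t(5).
Step 5: Two-sided p-value from the t-distribution with 5 df = 0.052181.
Step 6: alpha = 0.1. reject H0.

rho = 0.7500, p = 0.052181, reject H0 at alpha = 0.1.
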